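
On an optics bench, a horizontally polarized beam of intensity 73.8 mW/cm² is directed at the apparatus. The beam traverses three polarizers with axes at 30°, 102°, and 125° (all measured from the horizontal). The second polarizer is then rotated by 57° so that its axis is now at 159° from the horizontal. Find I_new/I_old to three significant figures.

Before rotation:
By Malus's law, I₁ = I₀ cos²(30° − 0°) = I₀ cos²(30°) = 0.75 I₀.
I₂ = I₁ cos²(102° − 30°) = 0.75 I₀ · cos²(72°) = 0.07162 I₀.
I₃ = I₂ cos²(125° − 102°) = 0.07162 I₀ · cos²(23°) = 0.06068 I₀.
After rotation:
I₁ = I₀ cos²(30° − 0°) = I₀ cos²(30°) = 0.75 I₀.
Angle between axes 1 and 2: 51°. I₂ = 0.75 I₀ · cos²(51°) = 0.297 I₀.
I₃ = I₂ cos²(125° − 159°) = 0.297 I₀ · cos²(34°) = 0.2042 I₀.
Ratio = 0.2042 / 0.06068 = 3.364.

I_new/I_old ≈ 3.36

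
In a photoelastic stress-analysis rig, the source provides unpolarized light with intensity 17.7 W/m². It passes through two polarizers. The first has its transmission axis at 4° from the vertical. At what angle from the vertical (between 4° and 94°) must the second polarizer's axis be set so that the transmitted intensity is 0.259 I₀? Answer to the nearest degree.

θ ≈ 48°

Unpolarized light through the first polarizer → I₁ = ½ I₀, now polarized at 4°.
Need I₂/I₀ = 0.259, so cos²(θ − 4°) = 0.259 / 0.5 = 0.518.
θ − 4° = arccos(√0.518) = 44.0°, giving θ ≈ 4 + 44.0 = 48.0°.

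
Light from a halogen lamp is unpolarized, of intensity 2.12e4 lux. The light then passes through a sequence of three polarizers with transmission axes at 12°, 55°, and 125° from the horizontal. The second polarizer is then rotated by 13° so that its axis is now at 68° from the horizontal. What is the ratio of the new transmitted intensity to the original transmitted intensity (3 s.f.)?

I_new/I_old ≈ 1.48

Before rotation:
Unpolarized light through the first polarizer → I₁ = ½ I₀, now polarized at 12°.
I₂ = I₁ cos²(55° − 12°) = 0.5 I₀ · cos²(43°) = 0.2674 I₀.
I₃ = I₂ cos²(125° − 55°) = 0.2674 I₀ · cos²(70°) = 0.03128 I₀.
After rotation:
Unpolarized light through the first polarizer → I₁ = ½ I₀, now polarized at 12°.
I₂ = I₁ cos²(68° − 12°) = 0.5 I₀ · cos²(56°) = 0.1563 I₀.
I₃ = I₂ cos²(125° − 68°) = 0.1563 I₀ · cos²(57°) = 0.04638 I₀.
Ratio = 0.04638 / 0.03128 = 1.482.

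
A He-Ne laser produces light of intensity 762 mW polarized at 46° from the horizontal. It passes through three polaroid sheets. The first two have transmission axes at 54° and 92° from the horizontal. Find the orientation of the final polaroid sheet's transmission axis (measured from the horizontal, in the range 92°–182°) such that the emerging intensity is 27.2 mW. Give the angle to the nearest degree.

θ ≈ 168°

By Malus's law, I₁ = I₀ cos²(54° − 46°) = I₀ cos²(8°) = 0.9806 I₀.
I₂ = I₁ cos²(92° − 54°) = 0.9806 I₀ · cos²(38°) = 0.6089 I₀.
Target fraction: 27.2 / 762 mW = 0.0357 of I₀.
Need I₃/I₀ = 0.0357, so cos²(θ − 92°) = 0.0357 / 0.6089 = 0.05862.
θ − 92° = arccos(√0.05862) = 76.0°, giving θ ≈ 92 + 76.0 = 168.0°.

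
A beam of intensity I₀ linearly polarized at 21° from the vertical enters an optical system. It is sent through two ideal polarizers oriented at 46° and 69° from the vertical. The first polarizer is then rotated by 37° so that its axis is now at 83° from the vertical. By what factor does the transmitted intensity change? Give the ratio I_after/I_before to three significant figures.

I_new/I_old ≈ 0.298

Before rotation:
I₁ = I₀ cos²(46° − 21°) = I₀ cos²(25°) = 0.8214 I₀.
I₂ = I₁ cos²(69° − 46°) = 0.8214 I₀ · cos²(23°) = 0.696 I₀.
After rotation:
I₁ = I₀ cos²(83° − 21°) = I₀ cos²(62°) = 0.2204 I₀.
I₂ = I₁ cos²(69° − 83°) = 0.2204 I₀ · cos²(14°) = 0.2075 I₀.
Ratio = 0.2075 / 0.696 = 0.2981.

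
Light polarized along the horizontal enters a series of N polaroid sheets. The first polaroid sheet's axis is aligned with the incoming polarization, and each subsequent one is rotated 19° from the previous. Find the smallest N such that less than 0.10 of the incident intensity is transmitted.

First polarizer is aligned with the polarization: full transmission.
Each further stage multiplies by cos²(19°) = 0.894.
After N polarizers: T = 0.894^(N−1). Require T < 0.10 ⇒ N−1 > ln(0.10)/ln(0.894) = 20.55, so N−1 ≥ 21 and N = 22.
Check: N=22 gives T = 0.09509 < 0.10; N=21 gives T = 0.1064.

N = 22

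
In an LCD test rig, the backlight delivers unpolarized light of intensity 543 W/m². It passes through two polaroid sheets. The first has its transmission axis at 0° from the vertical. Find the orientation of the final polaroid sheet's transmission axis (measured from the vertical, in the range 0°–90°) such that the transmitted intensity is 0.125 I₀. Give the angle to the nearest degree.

Unpolarized light through the first polarizer → I₁ = ½ I₀, now polarized at 0°.
Need I₂/I₀ = 0.125, so cos²(θ − 0°) = 0.125 / 0.5 = 0.25.
θ − 0° = arccos(√0.25) = 60.0°, giving θ ≈ 0 + 60.0 = 60.0°.

θ ≈ 60°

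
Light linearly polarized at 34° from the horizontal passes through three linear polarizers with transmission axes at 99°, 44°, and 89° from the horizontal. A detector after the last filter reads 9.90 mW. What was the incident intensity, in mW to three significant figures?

I₀ ≈ 337 mW

I₁ = I₀ cos²(99° − 34°) = I₀ cos²(65°) = 0.1786 I₀.
I₂ = I₁ cos²(44° − 99°) = 0.1786 I₀ · cos²(55°) = 0.05876 I₀.
I₃ = I₂ cos²(89° − 44°) = 0.05876 I₀ · cos²(45°) = 0.02938 I₀.
So 9.90 mW = 0.02938 I₀, giving I₀ = 9.90/0.02938 = 337 mW.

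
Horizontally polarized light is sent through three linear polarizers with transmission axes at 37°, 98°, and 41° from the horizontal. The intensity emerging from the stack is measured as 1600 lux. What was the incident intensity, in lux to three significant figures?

I₀ ≈ 3.60e4 lux

I₁ = I₀ cos²(37° − 0°) = I₀ cos²(37°) = 0.6378 I₀.
I₂ = I₁ cos²(98° − 37°) = 0.6378 I₀ · cos²(61°) = 0.1499 I₀.
I₃ = I₂ cos²(41° − 98°) = 0.1499 I₀ · cos²(57°) = 0.04447 I₀.
So 1600 lux = 0.04447 I₀, giving I₀ = 1600/0.04447 = 3.598e+04 lux.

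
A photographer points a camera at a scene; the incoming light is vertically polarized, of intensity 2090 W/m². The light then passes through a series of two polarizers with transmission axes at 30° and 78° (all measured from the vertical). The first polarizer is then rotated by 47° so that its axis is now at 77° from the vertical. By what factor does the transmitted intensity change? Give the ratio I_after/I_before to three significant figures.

I_new/I_old ≈ 0.151

Before rotation:
By Malus's law, I₁ = I₀ cos²(30° − 0°) = I₀ cos²(30°) = 0.75 I₀.
I₂ = I₁ cos²(78° − 30°) = 0.75 I₀ · cos²(48°) = 0.3358 I₀.
After rotation:
I₁ = I₀ cos²(77° − 0°) = I₀ cos²(77°) = 0.0506 I₀.
I₂ = I₁ cos²(78° − 77°) = 0.0506 I₀ · cos²(1°) = 0.05059 I₀.
Ratio = 0.05059 / 0.3358 = 0.1506.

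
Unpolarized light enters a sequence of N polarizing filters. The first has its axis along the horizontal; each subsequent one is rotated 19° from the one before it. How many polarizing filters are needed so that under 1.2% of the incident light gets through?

N = 35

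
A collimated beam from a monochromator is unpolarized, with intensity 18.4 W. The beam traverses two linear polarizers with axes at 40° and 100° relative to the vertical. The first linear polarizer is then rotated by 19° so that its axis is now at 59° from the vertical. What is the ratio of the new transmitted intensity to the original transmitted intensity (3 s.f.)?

Before rotation:
Unpolarized light through the first polarizer → I₁ = ½ I₀, now polarized at 40°.
I₂ = I₁ cos²(100° − 40°) = 0.5 I₀ · cos²(60°) = 0.125 I₀.
After rotation:
Unpolarized light through the first polarizer → I₁ = ½ I₀, now polarized at 59°.
I₂ = I₁ cos²(100° − 59°) = 0.5 I₀ · cos²(41°) = 0.2848 I₀.
Ratio = 0.2848 / 0.125 = 2.278.

I_new/I_old ≈ 2.28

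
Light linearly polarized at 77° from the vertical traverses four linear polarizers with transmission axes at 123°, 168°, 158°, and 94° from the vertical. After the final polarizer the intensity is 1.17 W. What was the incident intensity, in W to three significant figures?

I₀ ≈ 26.0 W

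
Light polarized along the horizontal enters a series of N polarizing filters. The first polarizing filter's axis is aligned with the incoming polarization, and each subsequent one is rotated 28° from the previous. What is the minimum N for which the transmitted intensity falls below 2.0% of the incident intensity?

N = 17

First polarizer is aligned with the polarization: full transmission.
Each further stage multiplies by cos²(28°) = 0.7796.
After N polarizers: T = 0.7796^(N−1). Require T < 0.020 ⇒ N−1 > ln(0.020)/ln(0.7796) = 15.71, so N−1 ≥ 16 and N = 17.
Check: N=17 gives T = 0.01862 < 0.020; N=16 gives T = 0.02388.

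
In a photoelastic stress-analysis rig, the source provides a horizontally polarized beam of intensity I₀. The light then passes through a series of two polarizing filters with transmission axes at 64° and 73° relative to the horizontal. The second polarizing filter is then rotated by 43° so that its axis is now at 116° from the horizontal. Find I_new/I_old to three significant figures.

I_new/I_old ≈ 0.389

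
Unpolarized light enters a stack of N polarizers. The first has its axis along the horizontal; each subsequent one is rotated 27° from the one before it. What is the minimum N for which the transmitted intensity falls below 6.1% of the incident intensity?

First polarizer halves the unpolarized light: factor 1/2.
Each further stage multiplies by cos²(27°) = 0.7939.
After N polarizers: T = 0.5·0.7939^(N−1). Require T < 0.061 ⇒ N−1 > ln(0.061/0.5)/ln(0.7939) = 9.11, so N−1 ≥ 10 and N = 11.
Check: N=11 gives T = 0.04973 < 0.061; N=10 gives T = 0.06264.

N = 11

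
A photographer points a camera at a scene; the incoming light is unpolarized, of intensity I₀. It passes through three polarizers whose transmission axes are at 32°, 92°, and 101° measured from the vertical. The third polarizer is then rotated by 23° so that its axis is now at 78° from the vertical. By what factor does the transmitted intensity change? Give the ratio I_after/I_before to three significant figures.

Before rotation:
Unpolarized light through the first polarizer → I₁ = ½ I₀, now polarized at 32°.
I₂ = I₁ cos²(92° − 32°) = 0.5 I₀ · cos²(60°) = 0.125 I₀.
I₃ = I₂ cos²(101° − 92°) = 0.125 I₀ · cos²(9°) = 0.1219 I₀.
After rotation:
Unpolarized light through the first polarizer → I₁ = ½ I₀, now polarized at 32°.
I₂ = I₁ cos²(92° − 32°) = 0.5 I₀ · cos²(60°) = 0.125 I₀.
I₃ = I₂ cos²(78° − 92°) = 0.125 I₀ · cos²(14°) = 0.1177 I₀.
Ratio = 0.1177 / 0.1219 = 0.9651.

I_new/I_old ≈ 0.965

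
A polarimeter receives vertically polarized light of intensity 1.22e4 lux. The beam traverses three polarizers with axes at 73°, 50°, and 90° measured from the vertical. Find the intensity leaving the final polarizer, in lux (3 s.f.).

I₁ = 1.22e4 lux · cos²(73°) = 1043 lux.
I₂ = I₁ · cos²(23°) = 1043 · 0.8473 = 883.7 lux.
I₃ = I₂ · cos²(40°) = 883.7 · 0.5868 = 518.5 lux.

I ≈ 519 lux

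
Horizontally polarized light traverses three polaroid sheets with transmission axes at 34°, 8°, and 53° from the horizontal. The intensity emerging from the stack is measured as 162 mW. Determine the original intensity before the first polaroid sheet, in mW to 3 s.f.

I₀ ≈ 584 mW

I₁ = I₀ cos²(34° − 0°) = I₀ cos²(34°) = 0.6873 I₀.
I₂ = I₁ cos²(8° − 34°) = 0.6873 I₀ · cos²(26°) = 0.5552 I₀.
I₃ = I₂ cos²(53° − 8°) = 0.5552 I₀ · cos²(45°) = 0.2776 I₀.
So 162 mW = 0.2776 I₀, giving I₀ = 162/0.2776 = 583.5 mW.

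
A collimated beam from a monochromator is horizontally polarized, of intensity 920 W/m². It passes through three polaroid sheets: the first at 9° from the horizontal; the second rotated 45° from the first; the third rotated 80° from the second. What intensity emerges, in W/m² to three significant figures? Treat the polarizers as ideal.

I ≈ 13.5 W/m²

By Malus's law, I₁ = 920 W/m² · cos²(9°) = 897.5 W/m².
I₂ = I₁ · cos²(45°) = 897.5 · 0.5 = 448.7 W/m².
I₃ = I₂ · cos²(80°) = 448.7 · 0.03015 = 13.53 W/m².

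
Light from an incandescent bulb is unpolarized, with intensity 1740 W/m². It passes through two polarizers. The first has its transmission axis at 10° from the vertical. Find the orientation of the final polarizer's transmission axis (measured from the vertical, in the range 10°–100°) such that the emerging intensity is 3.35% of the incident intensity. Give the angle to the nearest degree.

Unpolarized light through the first polarizer → I₁ = ½ I₀, now polarized at 10°.
Need I₂/I₀ = 0.0335, so cos²(θ − 10°) = 0.0335 / 0.5 = 0.067.
θ − 10° = arccos(√0.067) = 75.0°, giving θ ≈ 10 + 75.0 = 85.0°.

θ ≈ 85°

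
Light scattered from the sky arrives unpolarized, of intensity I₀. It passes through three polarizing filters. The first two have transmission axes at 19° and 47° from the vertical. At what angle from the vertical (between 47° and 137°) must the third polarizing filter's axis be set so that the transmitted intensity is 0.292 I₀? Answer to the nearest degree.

Unpolarized light through the first polarizer → I₁ = ½ I₀, now polarized at 19°.
I₂ = I₁ cos²(47° − 19°) = 0.5 I₀ · cos²(28°) = 0.3898 I₀.
Need I₃/I₀ = 0.292, so cos²(θ − 47°) = 0.292 / 0.3898 = 0.7491.
θ − 47° = arccos(√0.7491) = 30.1°, giving θ ≈ 47 + 30.1 = 77.1°.

θ ≈ 77°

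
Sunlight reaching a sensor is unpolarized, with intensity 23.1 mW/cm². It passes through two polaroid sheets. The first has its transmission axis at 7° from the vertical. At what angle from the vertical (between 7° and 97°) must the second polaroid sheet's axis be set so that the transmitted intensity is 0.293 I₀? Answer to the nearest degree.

θ ≈ 47°

Unpolarized light through the first polarizer → I₁ = ½ I₀, now polarized at 7°.
Need I₂/I₀ = 0.293, so cos²(θ − 7°) = 0.293 / 0.5 = 0.586.
θ − 7° = arccos(√0.586) = 40.0°, giving θ ≈ 7 + 40.0 = 47.0°.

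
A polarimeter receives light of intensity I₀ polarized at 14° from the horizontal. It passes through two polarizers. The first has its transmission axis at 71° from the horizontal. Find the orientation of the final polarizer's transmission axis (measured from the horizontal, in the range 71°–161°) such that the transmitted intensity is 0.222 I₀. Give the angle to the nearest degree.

θ ≈ 101°

By Malus's law, I₁ = I₀ cos²(71° − 14°) = I₀ cos²(57°) = 0.2966 I₀.
Need I₂/I₀ = 0.222, so cos²(θ − 71°) = 0.222 / 0.2966 = 0.7484.
θ − 71° = arccos(√0.7484) = 30.1°, giving θ ≈ 71 + 30.1 = 101.1°.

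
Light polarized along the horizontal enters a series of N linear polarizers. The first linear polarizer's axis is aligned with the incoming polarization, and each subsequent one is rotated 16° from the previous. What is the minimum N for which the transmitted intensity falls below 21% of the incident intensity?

First polarizer is aligned with the polarization: full transmission.
Each further stage multiplies by cos²(16°) = 0.924.
After N polarizers: T = 0.924^(N−1). Require T < 0.21 ⇒ N−1 > ln(0.21)/ln(0.924) = 19.75, so N−1 ≥ 20 and N = 21.
Check: N=21 gives T = 0.2059 < 0.21; N=20 gives T = 0.2228.

N = 21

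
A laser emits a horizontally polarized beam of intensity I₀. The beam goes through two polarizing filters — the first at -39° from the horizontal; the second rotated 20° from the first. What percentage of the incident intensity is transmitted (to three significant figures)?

≈ 53.3%

I₁ = I₀ cos²(-39° − 0°) = I₀ cos²(39°) = 0.604 I₀.
I₂ = I₁ cos²(20°) = 0.604 · 0.883 I₀ = 0.5333 I₀.
That is 53.33% of the incident intensity.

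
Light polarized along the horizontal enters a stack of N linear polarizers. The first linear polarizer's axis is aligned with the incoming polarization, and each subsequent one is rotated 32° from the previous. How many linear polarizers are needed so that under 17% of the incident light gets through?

First polarizer is aligned with the polarization: full transmission.
Each further stage multiplies by cos²(32°) = 0.7192.
After N polarizers: T = 0.7192^(N−1). Require T < 0.17 ⇒ N−1 > ln(0.17)/ln(0.7192) = 5.38, so N−1 ≥ 6 and N = 7.
Check: N=7 gives T = 0.1384 < 0.17; N=6 gives T = 0.1924.

N = 7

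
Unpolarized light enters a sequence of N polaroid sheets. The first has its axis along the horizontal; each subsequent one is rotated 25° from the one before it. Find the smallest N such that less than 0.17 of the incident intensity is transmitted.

N = 7

First polarizer halves the unpolarized light: factor 1/2.
Each further stage multiplies by cos²(25°) = 0.8214.
After N polarizers: T = 0.5·0.8214^(N−1). Require T < 0.17 ⇒ N−1 > ln(0.17/0.5)/ln(0.8214) = 5.48, so N−1 ≥ 6 and N = 7.
Check: N=7 gives T = 0.1536 < 0.17; N=6 gives T = 0.187.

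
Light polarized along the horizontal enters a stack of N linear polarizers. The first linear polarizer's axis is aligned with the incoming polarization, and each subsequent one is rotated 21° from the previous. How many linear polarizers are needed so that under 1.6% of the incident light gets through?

N = 32

First polarizer is aligned with the polarization: full transmission.
Each further stage multiplies by cos²(21°) = 0.8716.
After N polarizers: T = 0.8716^(N−1). Require T < 0.016 ⇒ N−1 > ln(0.016)/ln(0.8716) = 30.08, so N−1 ≥ 31 and N = 32.
Check: N=32 gives T = 0.01411 < 0.016; N=31 gives T = 0.01618.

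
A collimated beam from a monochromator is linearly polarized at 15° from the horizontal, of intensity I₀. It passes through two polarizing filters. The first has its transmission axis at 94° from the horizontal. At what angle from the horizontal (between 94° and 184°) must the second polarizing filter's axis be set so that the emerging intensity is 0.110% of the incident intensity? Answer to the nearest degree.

θ ≈ 174°

I₁ = I₀ cos²(94° − 15°) = I₀ cos²(79°) = 0.03641 I₀.
Need I₂/I₀ = 0.0011, so cos²(θ − 94°) = 0.0011 / 0.03641 = 0.03021.
θ − 94° = arccos(√0.03021) = 80.0°, giving θ ≈ 94 + 80.0 = 174.0°.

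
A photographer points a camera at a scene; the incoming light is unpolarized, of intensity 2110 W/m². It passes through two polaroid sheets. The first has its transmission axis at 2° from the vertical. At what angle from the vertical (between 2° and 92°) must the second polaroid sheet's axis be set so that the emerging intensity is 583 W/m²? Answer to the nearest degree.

θ ≈ 44°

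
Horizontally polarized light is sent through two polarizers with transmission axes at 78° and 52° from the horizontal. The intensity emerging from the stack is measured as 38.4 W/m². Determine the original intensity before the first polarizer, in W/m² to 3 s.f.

I₁ = I₀ cos²(78° − 0°) = I₀ cos²(78°) = 0.04323 I₀.
I₂ = I₁ cos²(52° − 78°) = 0.04323 I₀ · cos²(26°) = 0.03492 I₀.
So 38.4 W/m² = 0.03492 I₀, giving I₀ = 38.4/0.03492 = 1100 W/m².

I₀ ≈ 1100 W/m²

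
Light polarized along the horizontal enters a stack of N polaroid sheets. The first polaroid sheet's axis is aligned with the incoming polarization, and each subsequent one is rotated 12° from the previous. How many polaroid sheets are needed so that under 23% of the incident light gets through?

First polarizer is aligned with the polarization: full transmission.
Each further stage multiplies by cos²(12°) = 0.9568.
After N polarizers: T = 0.9568^(N−1). Require T < 0.23 ⇒ N−1 > ln(0.23)/ln(0.9568) = 33.26, so N−1 ≥ 34 and N = 35.
Check: N=35 gives T = 0.2226 < 0.23; N=34 gives T = 0.2326.

N = 35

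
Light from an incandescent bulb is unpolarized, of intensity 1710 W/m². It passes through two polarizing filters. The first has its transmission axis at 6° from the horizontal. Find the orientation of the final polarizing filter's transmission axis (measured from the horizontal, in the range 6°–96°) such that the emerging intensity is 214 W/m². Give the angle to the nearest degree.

Unpolarized light through the first polarizer → I₁ = ½ I₀, now polarized at 6°.
Target fraction: 214 / 1710 W/m² = 0.1251 of I₀.
Need I₂/I₀ = 0.1251, so cos²(θ − 6°) = 0.1251 / 0.5 = 0.2503.
θ − 6° = arccos(√0.2503) = 60.0°, giving θ ≈ 6 + 60.0 = 66.0°.

θ ≈ 66°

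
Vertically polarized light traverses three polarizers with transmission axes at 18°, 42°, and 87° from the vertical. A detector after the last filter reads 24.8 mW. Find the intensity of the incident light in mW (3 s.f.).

I₀ ≈ 65.7 mW

I₁ = I₀ cos²(18° − 0°) = I₀ cos²(18°) = 0.9045 I₀.
I₂ = I₁ cos²(42° − 18°) = 0.9045 I₀ · cos²(24°) = 0.7549 I₀.
I₃ = I₂ cos²(87° − 42°) = 0.7549 I₀ · cos²(45°) = 0.3774 I₀.
So 24.8 mW = 0.3774 I₀, giving I₀ = 24.8/0.3774 = 65.71 mW.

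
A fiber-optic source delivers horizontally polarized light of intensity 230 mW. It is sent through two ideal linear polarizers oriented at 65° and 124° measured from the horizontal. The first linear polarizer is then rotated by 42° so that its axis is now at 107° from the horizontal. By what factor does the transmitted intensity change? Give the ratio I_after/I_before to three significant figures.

Before rotation:
I₁ = I₀ cos²(65° − 0°) = I₀ cos²(65°) = 0.1786 I₀.
I₂ = I₁ cos²(124° − 65°) = 0.1786 I₀ · cos²(59°) = 0.04738 I₀.
After rotation:
I₁ = I₀ cos²(107° − 0°) = I₀ cos²(73°) = 0.08548 I₀.
I₂ = I₁ cos²(124° − 107°) = 0.08548 I₀ · cos²(17°) = 0.07817 I₀.
Ratio = 0.07817 / 0.04738 = 1.65.

I_new/I_old ≈ 1.65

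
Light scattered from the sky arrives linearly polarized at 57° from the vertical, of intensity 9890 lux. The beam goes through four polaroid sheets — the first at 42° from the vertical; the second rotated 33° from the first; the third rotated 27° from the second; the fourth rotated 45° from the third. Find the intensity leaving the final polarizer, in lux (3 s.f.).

I ≈ 2580 lux

I₁ = 9890 lux · cos²(15°) = 9227 lux.
I₂ = I₁ · cos²(33°) = 9227 · 0.7034 = 6490 lux.
I₃ = I₂ · cos²(27°) = 6490 · 0.7939 = 5153 lux.
I₄ = I₃ · cos²(45°) = 5153 · 0.5 = 2576 lux.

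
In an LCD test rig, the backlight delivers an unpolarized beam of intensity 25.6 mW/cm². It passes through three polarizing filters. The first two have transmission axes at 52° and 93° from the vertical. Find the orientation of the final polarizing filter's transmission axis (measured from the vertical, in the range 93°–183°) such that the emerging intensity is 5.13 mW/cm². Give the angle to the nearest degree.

θ ≈ 126°

Unpolarized light through the first polarizer → I₁ = ½ I₀, now polarized at 52°.
I₂ = I₁ cos²(93° − 52°) = 0.5 I₀ · cos²(41°) = 0.2848 I₀.
Target fraction: 5.13 / 25.6 mW/cm² = 0.2004 of I₀.
Need I₃/I₀ = 0.2004, so cos²(θ − 93°) = 0.2004 / 0.2848 = 0.7036.
θ − 93° = arccos(√0.7036) = 33.0°, giving θ ≈ 93 + 33.0 = 126.0°.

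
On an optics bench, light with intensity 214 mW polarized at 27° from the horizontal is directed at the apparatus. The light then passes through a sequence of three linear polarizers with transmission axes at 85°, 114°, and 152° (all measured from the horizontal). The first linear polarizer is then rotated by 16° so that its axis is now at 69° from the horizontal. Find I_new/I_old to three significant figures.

I_new/I_old ≈ 1.29

Before rotation:
By Malus's law, I₁ = I₀ cos²(85° − 27°) = I₀ cos²(58°) = 0.2808 I₀.
I₂ = I₁ cos²(114° − 85°) = 0.2808 I₀ · cos²(29°) = 0.2148 I₀.
I₃ = I₂ cos²(152° − 114°) = 0.2148 I₀ · cos²(38°) = 0.1334 I₀.
After rotation:
I₁ = I₀ cos²(69° − 27°) = I₀ cos²(42°) = 0.5523 I₀.
I₂ = I₁ cos²(114° − 69°) = 0.5523 I₀ · cos²(45°) = 0.2761 I₀.
I₃ = I₂ cos²(152° − 114°) = 0.2761 I₀ · cos²(38°) = 0.1715 I₀.
Ratio = 0.1715 / 0.1334 = 1.285.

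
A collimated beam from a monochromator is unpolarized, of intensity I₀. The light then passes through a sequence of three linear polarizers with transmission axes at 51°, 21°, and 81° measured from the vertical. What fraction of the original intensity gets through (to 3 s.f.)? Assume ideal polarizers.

≈ 0.0938 I₀

Unpolarized light through the first polarizer → I₁ = ½ I₀, now polarized at 51°.
I₂ = I₁ cos²(21° − 51°) = 0.5 I₀ · cos²(30°) = 0.375 I₀.
I₃ = I₂ cos²(81° − 21°) = 0.375 I₀ · cos²(60°) = 0.09375 I₀.
Transmitted fraction = 0.09375.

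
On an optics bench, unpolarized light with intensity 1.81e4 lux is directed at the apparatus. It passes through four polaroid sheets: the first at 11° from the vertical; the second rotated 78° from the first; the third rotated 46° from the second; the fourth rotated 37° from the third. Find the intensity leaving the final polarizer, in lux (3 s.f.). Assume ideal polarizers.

I ≈ 120 lux

Unpolarized light through the first polarizer → I₁ = 1.81e4 lux/2 = 9050 lux, polarized at 11°.
I₂ = I₁ · cos²(78°) = 9050 · 0.04323 = 391.2 lux.
I₃ = I₂ · cos²(46°) = 391.2 · 0.4826 = 188.8 lux.
I₄ = I₃ · cos²(37°) = 188.8 · 0.6378 = 120.4 lux.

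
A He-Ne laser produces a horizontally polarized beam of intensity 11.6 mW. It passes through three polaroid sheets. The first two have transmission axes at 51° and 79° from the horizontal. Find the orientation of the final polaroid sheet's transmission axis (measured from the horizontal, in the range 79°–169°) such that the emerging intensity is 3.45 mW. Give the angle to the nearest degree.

I₁ = I₀ cos²(51° − 0°) = I₀ cos²(51°) = 0.396 I₀.
I₂ = I₁ cos²(79° − 51°) = 0.396 I₀ · cos²(28°) = 0.3088 I₀.
Target fraction: 3.45 / 11.6 mW = 0.2974 of I₀.
Need I₃/I₀ = 0.2974, so cos²(θ − 79°) = 0.2974 / 0.3088 = 0.9633.
θ − 79° = arccos(√0.9633) = 11.0°, giving θ ≈ 79 + 11.0 = 90.0°.

θ ≈ 90°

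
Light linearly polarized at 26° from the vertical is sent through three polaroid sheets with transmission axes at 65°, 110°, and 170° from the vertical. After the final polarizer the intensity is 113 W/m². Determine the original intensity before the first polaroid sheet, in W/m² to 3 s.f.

I₀ ≈ 1500 W/m²

I₁ = I₀ cos²(65° − 26°) = I₀ cos²(39°) = 0.604 I₀.
I₂ = I₁ cos²(110° − 65°) = 0.604 I₀ · cos²(45°) = 0.302 I₀.
I₃ = I₂ cos²(170° − 110°) = 0.302 I₀ · cos²(60°) = 0.07549 I₀.
So 113 W/m² = 0.07549 I₀, giving I₀ = 113/0.07549 = 1497 W/m².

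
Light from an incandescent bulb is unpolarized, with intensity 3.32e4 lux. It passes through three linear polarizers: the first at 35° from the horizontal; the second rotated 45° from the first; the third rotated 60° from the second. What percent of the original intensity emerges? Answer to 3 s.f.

Unpolarized light through the first polarizer → I₁ = 3.32e4 lux/2 = 1.66e+04 lux, polarized at 35°.
I₂ = I₁ · cos²(45°) = 1.66e+04 · 0.5 = 8300 lux.
I₃ = I₂ · cos²(60°) = 8300 · 0.25 = 2075 lux.
That is 6.25% of the incident intensity.

≈ 6.25%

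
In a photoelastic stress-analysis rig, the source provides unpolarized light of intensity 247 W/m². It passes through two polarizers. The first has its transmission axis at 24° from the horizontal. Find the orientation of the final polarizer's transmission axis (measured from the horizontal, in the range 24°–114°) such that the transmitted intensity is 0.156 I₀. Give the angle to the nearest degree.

Unpolarized light through the first polarizer → I₁ = ½ I₀, now polarized at 24°.
Need I₂/I₀ = 0.156, so cos²(θ − 24°) = 0.156 / 0.5 = 0.312.
θ − 24° = arccos(√0.312) = 56.0°, giving θ ≈ 24 + 56.0 = 80.0°.

θ ≈ 80°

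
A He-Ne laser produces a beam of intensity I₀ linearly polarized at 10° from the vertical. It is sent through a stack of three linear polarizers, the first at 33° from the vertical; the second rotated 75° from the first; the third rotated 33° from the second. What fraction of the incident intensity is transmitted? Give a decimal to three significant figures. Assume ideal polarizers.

By Malus's law, I₁ = I₀ cos²(33° − 10°) = I₀ cos²(23°) = 0.8473 I₀.
I₂ = I₁ cos²(75°) = 0.8473 · 0.06699 I₀ = 0.05676 I₀.
I₃ = I₂ cos²(33°) = 0.05676 · 0.7034 I₀ = 0.03992 I₀.
Transmitted fraction = 0.03992.

≈ 0.0399 I₀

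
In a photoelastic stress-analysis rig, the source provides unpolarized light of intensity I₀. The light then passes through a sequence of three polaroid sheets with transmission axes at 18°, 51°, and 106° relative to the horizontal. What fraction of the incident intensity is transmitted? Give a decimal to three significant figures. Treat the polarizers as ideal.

Unpolarized light through the first polarizer → I₁ = ½ I₀, now polarized at 18°.
I₂ = I₁ cos²(51° − 18°) = 0.5 I₀ · cos²(33°) = 0.3517 I₀.
I₃ = I₂ cos²(106° − 51°) = 0.3517 I₀ · cos²(55°) = 0.1157 I₀.
Transmitted fraction = 0.1157.

≈ 0.116 I₀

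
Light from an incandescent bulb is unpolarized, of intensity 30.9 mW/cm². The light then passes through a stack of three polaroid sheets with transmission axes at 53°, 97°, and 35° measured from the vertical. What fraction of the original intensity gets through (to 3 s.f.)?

I/I₀ ≈ 0.0570

Unpolarized light through the first polarizer → I₁ = 30.9 mW/cm²/2 = 15.45 mW/cm², polarized at 53°.
I₂ = I₁ · cos²(44°) = 15.45 · 0.5174 = 7.995 mW/cm².
I₃ = I₂ · cos²(62°) = 7.995 · 0.2204 = 1.762 mW/cm².
Transmitted fraction = 0.05702.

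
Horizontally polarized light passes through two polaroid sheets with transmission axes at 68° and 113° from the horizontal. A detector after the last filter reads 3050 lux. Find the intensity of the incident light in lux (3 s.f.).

I₀ ≈ 4.35e4 lux

I₁ = I₀ cos²(68° − 0°) = I₀ cos²(68°) = 0.1403 I₀.
I₂ = I₁ cos²(113° − 68°) = 0.1403 I₀ · cos²(45°) = 0.07017 I₀.
So 3050 lux = 0.07017 I₀, giving I₀ = 3050/0.07017 = 4.347e+04 lux.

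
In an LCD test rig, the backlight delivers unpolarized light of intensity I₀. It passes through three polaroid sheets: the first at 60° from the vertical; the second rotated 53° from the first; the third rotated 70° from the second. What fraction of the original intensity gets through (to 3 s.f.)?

≈ 0.0212 I₀

Unpolarized light through the first polarizer → I₁ = ½ I₀, now polarized at 60°.
I₂ = I₁ cos²(53°) = 0.5 · 0.3622 I₀ = 0.1811 I₀.
I₃ = I₂ cos²(70°) = 0.1811 · 0.117 I₀ = 0.02118 I₀.
Transmitted fraction = 0.02118.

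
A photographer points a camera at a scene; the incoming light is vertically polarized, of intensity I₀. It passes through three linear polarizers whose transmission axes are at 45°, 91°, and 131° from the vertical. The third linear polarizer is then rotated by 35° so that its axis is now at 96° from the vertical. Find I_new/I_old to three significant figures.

I_new/I_old ≈ 1.69

Before rotation:
I₁ = I₀ cos²(45° − 0°) = I₀ cos²(45°) = 0.5 I₀.
I₂ = I₁ cos²(91° − 45°) = 0.5 I₀ · cos²(46°) = 0.2413 I₀.
I₃ = I₂ cos²(131° − 91°) = 0.2413 I₀ · cos²(40°) = 0.1416 I₀.
After rotation:
I₁ = I₀ cos²(45° − 0°) = I₀ cos²(45°) = 0.5 I₀.
I₂ = I₁ cos²(91° − 45°) = 0.5 I₀ · cos²(46°) = 0.2413 I₀.
I₃ = I₂ cos²(96° − 91°) = 0.2413 I₀ · cos²(5°) = 0.2394 I₀.
Ratio = 0.2394 / 0.1416 = 1.691.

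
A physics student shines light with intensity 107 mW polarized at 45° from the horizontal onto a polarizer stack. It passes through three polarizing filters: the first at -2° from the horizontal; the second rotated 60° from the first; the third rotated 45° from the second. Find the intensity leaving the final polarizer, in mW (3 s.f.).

I ≈ 6.22 mW

I₁ = 107 mW · cos²(47°) = 49.77 mW.
I₂ = I₁ · cos²(60°) = 49.77 · 0.25 = 12.44 mW.
I₃ = I₂ · cos²(45°) = 12.44 · 0.5 = 6.221 mW.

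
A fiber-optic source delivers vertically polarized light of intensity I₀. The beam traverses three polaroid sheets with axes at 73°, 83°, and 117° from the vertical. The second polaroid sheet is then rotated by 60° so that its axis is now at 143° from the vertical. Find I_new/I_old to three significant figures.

Before rotation:
By Malus's law, I₁ = I₀ cos²(73° − 0°) = I₀ cos²(73°) = 0.08548 I₀.
I₂ = I₁ cos²(83° − 73°) = 0.08548 I₀ · cos²(10°) = 0.0829 I₀.
I₃ = I₂ cos²(117° − 83°) = 0.0829 I₀ · cos²(34°) = 0.05698 I₀.
After rotation:
I₁ = I₀ cos²(73° − 0°) = I₀ cos²(73°) = 0.08548 I₀.
I₂ = I₁ cos²(143° − 73°) = 0.08548 I₀ · cos²(70°) = 0.009999 I₀.
I₃ = I₂ cos²(117° − 143°) = 0.009999 I₀ · cos²(26°) = 0.008078 I₀.
Ratio = 0.008078 / 0.05698 = 0.1418.

I_new/I_old ≈ 0.142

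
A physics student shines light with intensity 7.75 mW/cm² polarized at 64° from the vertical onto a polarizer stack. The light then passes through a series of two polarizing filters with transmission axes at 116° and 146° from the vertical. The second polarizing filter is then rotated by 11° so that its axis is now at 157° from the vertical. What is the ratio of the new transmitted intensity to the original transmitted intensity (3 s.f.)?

I_new/I_old ≈ 0.759

Before rotation:
By Malus's law, I₁ = I₀ cos²(116° − 64°) = I₀ cos²(52°) = 0.379 I₀.
I₂ = I₁ cos²(146° − 116°) = 0.379 I₀ · cos²(30°) = 0.2843 I₀.
After rotation:
I₁ = I₀ cos²(116° − 64°) = I₀ cos²(52°) = 0.379 I₀.
I₂ = I₁ cos²(157° − 116°) = 0.379 I₀ · cos²(41°) = 0.2159 I₀.
Ratio = 0.2159 / 0.2843 = 0.7594.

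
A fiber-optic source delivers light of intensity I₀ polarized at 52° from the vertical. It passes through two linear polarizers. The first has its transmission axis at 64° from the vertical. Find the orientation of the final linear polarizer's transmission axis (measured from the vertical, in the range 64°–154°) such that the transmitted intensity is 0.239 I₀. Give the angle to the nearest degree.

I₁ = I₀ cos²(64° − 52°) = I₀ cos²(12°) = 0.9568 I₀.
Need I₂/I₀ = 0.239, so cos²(θ − 64°) = 0.239 / 0.9568 = 0.2498.
θ − 64° = arccos(√0.2498) = 60.0°, giving θ ≈ 64 + 60.0 = 124.0°.

θ ≈ 124°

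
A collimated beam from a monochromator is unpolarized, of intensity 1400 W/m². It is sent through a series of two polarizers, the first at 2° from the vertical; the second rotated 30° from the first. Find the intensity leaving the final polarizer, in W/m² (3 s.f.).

Unpolarized light through the first polarizer → I₁ = 1400 W/m²/2 = 700 W/m², polarized at 2°.
I₂ = I₁ · cos²(30°) = 700 · 0.75 = 525 W/m².

I ≈ 525 W/m²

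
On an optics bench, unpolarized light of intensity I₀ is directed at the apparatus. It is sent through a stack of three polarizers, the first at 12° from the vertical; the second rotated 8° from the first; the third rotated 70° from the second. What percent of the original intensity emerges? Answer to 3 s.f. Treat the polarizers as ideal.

Unpolarized light through the first polarizer → I₁ = ½ I₀, now polarized at 12°.
I₂ = I₁ cos²(8°) = 0.5 · 0.9806 I₀ = 0.4903 I₀.
I₃ = I₂ cos²(70°) = 0.4903 · 0.117 I₀ = 0.05736 I₀.
That is 5.736% of the incident intensity.

≈ 5.74%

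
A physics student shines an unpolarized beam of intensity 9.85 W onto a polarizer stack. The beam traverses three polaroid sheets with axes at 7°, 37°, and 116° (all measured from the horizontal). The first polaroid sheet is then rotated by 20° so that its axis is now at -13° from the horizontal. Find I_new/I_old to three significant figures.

Before rotation:
Unpolarized light through the first polarizer → I₁ = ½ I₀, now polarized at 7°.
I₂ = I₁ cos²(37° − 7°) = 0.5 I₀ · cos²(30°) = 0.375 I₀.
I₃ = I₂ cos²(116° − 37°) = 0.375 I₀ · cos²(79°) = 0.01365 I₀.
After rotation:
Unpolarized light through the first polarizer → I₁ = ½ I₀, now polarized at -13°.
I₂ = I₁ cos²(37° + 13°) = 0.5 I₀ · cos²(50°) = 0.2066 I₀.
I₃ = I₂ cos²(116° − 37°) = 0.2066 I₀ · cos²(79°) = 0.007521 I₀.
Ratio = 0.007521 / 0.01365 = 0.5509.

I_new/I_old ≈ 0.551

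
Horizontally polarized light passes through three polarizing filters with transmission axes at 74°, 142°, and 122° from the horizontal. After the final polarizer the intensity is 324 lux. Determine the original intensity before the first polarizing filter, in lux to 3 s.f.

By Malus's law, I₁ = I₀ cos²(74° − 0°) = I₀ cos²(74°) = 0.07598 I₀.
I₂ = I₁ cos²(142° − 74°) = 0.07598 I₀ · cos²(68°) = 0.01066 I₀.
I₃ = I₂ cos²(122° − 142°) = 0.01066 I₀ · cos²(20°) = 0.009415 I₀.
So 324 lux = 0.009415 I₀, giving I₀ = 324/0.009415 = 3.441e+04 lux.

I₀ ≈ 3.44e4 lux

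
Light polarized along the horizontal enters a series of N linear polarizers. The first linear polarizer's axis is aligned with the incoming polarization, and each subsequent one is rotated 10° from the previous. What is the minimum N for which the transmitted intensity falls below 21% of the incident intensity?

N = 52

First polarizer is aligned with the polarization: full transmission.
Each further stage multiplies by cos²(10°) = 0.9698.
After N polarizers: T = 0.9698^(N−1). Require T < 0.21 ⇒ N−1 > ln(0.21)/ln(0.9698) = 50.97, so N−1 ≥ 51 and N = 52.
Check: N=52 gives T = 0.2098 < 0.21; N=51 gives T = 0.2163.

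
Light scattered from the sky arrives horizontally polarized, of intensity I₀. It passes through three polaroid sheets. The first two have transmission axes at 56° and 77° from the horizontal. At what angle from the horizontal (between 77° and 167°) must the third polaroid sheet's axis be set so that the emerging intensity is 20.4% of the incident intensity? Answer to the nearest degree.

θ ≈ 107°

By Malus's law, I₁ = I₀ cos²(56° − 0°) = I₀ cos²(56°) = 0.3127 I₀.
I₂ = I₁ cos²(77° − 56°) = 0.3127 I₀ · cos²(21°) = 0.2725 I₀.
Need I₃/I₀ = 0.204, so cos²(θ − 77°) = 0.204 / 0.2725 = 0.7485.
θ − 77° = arccos(√0.7485) = 30.1°, giving θ ≈ 77 + 30.1 = 107.1°.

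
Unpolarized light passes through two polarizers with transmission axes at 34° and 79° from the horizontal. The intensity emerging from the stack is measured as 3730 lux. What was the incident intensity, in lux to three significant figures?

Unpolarized light through the first polarizer → I₁ = ½ I₀, now polarized at 34°.
I₂ = I₁ cos²(79° − 34°) = 0.5 I₀ · cos²(45°) = 0.25 I₀.
So 3730 lux = 0.25 I₀, giving I₀ = 3730/0.25 = 1.492e+04 lux.

I₀ ≈ 1.49e4 lux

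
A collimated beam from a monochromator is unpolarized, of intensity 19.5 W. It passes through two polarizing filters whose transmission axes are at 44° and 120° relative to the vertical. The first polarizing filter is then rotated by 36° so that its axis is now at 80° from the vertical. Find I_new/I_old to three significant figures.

Before rotation:
Unpolarized light through the first polarizer → I₁ = ½ I₀, now polarized at 44°.
I₂ = I₁ cos²(120° − 44°) = 0.5 I₀ · cos²(76°) = 0.02926 I₀.
After rotation:
Unpolarized light through the first polarizer → I₁ = ½ I₀, now polarized at 80°.
I₂ = I₁ cos²(120° − 80°) = 0.5 I₀ · cos²(40°) = 0.2934 I₀.
Ratio = 0.2934 / 0.02926 = 10.03.

I_new/I_old ≈ 10.0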